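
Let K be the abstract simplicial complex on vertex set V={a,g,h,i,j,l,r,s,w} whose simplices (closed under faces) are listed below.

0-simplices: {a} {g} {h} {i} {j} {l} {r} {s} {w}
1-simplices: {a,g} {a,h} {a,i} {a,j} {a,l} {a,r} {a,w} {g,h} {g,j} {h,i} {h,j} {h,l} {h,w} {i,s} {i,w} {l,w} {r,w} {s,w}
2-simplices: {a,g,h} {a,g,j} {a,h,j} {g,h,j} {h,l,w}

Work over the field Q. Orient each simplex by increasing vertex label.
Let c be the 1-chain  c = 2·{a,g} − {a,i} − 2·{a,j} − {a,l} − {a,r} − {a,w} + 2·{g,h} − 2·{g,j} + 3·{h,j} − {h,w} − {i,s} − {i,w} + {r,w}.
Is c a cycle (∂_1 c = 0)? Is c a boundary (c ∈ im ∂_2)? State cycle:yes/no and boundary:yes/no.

n_0=9 n_1=18 n_2=5  [Q]
∂1: piv[ag,ah,ai,aj,al,ar,aw,is] rk=8  ker:gh,gj,hi,hj,hl,hw,iw,lw,rw,sw
∂2: piv[agh,agj,ahj,hlw] rk=4  ker:ghj
∂1c = 4·{a} + 2·{g} + {i} − {j} − {l} − 2·{r} − {s} − 2·{w}

cycle:no boundary:no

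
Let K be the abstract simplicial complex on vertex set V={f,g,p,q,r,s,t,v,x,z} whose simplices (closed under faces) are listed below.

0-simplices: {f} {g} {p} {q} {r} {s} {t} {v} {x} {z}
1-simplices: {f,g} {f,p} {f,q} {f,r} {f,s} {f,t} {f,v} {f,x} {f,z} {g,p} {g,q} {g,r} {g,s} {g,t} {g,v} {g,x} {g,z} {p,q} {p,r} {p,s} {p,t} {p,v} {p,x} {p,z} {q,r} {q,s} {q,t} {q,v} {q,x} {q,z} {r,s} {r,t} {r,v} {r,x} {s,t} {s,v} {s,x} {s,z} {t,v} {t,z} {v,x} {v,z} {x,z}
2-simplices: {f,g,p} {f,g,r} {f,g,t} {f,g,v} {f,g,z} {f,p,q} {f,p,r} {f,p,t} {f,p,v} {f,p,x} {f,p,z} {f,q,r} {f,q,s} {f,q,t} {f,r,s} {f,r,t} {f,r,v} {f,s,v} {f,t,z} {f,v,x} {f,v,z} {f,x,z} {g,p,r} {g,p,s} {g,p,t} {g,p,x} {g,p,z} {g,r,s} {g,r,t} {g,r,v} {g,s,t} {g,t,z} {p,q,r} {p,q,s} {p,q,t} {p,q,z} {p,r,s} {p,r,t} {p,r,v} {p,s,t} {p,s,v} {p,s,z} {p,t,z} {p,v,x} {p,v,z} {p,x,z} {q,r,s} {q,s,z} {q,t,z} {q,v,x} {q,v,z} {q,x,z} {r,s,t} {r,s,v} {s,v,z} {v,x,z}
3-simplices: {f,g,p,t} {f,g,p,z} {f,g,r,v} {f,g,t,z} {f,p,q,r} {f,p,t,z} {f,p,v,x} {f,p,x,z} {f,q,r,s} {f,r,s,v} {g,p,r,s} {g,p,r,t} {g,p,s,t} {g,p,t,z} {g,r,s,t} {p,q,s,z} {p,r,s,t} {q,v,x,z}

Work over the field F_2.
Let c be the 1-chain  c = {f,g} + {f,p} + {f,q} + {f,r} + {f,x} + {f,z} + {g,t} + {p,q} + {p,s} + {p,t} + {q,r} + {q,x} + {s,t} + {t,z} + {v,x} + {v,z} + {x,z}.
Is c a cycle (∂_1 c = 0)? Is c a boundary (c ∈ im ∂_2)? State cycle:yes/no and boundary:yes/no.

cycle:yes boundary:yes

n_0=10 n_1=43 n_2=56 n_3=18  [Z2]
∂1: piv[fg,fp,fq,fr,fs,ft,fv,fx,fz] rk=9  ker:gp,gq,gr,gs,gt,gv,gx,gz,pq,pr,ps,pt,pv,px,pz,qr,qs,qt,qv,qx,qz,rs,rt,rv,rx,st,sv,sx,sz,tv,tz,vx,vz,xz
∂2: piv[fgp,fgr,fgt,fgv,fgz,fpq,fpr,fpt,fpv,fpx,fpz,fqr,fqs,fqt,frs,frt,frv,fsv,ftz,fvx,fvz,fxz,gps,gpx,grs,gst,pqz,psz,qvx,qvz] rk=30  ker:gpr,gpt,gpz,grt,grv,gtz,pqr,pqs,pqt,prs,prt,prv,pst,psv,ptz,pvx,pvz,pxz,qrs,qsz,qtz,qxz,rst,rsv,svz,vxz
∂3: piv[fgpt,fgpz,fgrv,fgtz,fpqr,fptz,fpvx,fpxz,fqrs,frsv,gprs,gprt,gpst,grst,pqsz,qvxz] rk=16  ker:gptz,prst
∂1c = 0
c vs im∂2: reduces to 0 ⇒ boundary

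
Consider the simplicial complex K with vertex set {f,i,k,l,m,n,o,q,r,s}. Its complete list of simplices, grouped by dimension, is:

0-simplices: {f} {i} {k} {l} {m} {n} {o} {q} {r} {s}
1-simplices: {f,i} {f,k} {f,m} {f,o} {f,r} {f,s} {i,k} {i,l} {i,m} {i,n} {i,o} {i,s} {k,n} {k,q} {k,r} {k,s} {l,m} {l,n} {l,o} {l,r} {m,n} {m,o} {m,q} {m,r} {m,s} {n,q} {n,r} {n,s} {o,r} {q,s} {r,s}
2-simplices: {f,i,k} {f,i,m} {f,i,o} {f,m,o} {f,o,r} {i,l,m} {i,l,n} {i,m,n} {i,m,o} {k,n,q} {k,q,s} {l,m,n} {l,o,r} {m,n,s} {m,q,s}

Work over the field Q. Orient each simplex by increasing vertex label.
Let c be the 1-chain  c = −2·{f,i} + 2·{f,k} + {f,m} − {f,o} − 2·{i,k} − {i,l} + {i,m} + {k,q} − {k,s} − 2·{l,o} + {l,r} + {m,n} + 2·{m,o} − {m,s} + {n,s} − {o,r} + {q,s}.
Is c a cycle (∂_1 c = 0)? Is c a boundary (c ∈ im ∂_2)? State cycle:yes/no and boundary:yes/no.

n_0=10 n_1=31 n_2=15  [Q]
∂1: piv[fi,fk,fm,fo,fr,fs,il,in,kq] rk=9  ker:ik,im,io,is,kn,kr,ks,lm,ln,lo,lr,mn,mo,mq,mr,ms,nq,nr,ns,or,qs,rs
∂2: piv[fik,fim,fio,fmo,for,ilm,iln,imn,knq,kqs,lor,mns,mqs] rk=13  ker:imo,lmn
∂1c = 0
c vs im∂2: residual ≠ 0 ⇒ not boundary

cycle:yes boundary:no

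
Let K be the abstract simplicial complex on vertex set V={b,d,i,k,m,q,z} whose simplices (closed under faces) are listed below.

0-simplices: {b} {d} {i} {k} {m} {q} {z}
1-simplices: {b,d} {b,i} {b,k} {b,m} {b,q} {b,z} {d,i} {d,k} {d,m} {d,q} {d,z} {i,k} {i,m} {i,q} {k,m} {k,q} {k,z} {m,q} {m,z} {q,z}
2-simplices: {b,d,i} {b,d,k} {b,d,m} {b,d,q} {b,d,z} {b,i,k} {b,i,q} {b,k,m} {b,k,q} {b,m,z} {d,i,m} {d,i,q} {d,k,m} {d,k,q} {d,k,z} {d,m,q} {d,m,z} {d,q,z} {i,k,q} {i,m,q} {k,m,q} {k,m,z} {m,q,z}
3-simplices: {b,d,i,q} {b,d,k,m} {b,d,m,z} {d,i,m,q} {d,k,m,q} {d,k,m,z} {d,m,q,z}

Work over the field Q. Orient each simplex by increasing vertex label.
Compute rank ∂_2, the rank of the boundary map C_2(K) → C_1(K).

n_0=7 n_1=20 n_2=23 n_3=7  [Q]
∂1: piv[bd,bi,bk,bm,bq,bz] rk=6  ker:di,dk,dm,dq,dz,ik,im,iq,km,kq,kz,mq,mz,qz
∂2: piv[bdi,bdk,bdm,bdq,bdz,bik,biq,bkm,bkq,bmz,dim,dkz,dmq,dqz] rk=14  ker:diq,dkm,dkq,dmz,ikq,imq,kmq,kmz,mqz
∂3: piv[bdiq,bdkm,bdmz,dimq,dkmq,dkmz,dmqz] rk=7
rk∂_2=14

rank∂_2=14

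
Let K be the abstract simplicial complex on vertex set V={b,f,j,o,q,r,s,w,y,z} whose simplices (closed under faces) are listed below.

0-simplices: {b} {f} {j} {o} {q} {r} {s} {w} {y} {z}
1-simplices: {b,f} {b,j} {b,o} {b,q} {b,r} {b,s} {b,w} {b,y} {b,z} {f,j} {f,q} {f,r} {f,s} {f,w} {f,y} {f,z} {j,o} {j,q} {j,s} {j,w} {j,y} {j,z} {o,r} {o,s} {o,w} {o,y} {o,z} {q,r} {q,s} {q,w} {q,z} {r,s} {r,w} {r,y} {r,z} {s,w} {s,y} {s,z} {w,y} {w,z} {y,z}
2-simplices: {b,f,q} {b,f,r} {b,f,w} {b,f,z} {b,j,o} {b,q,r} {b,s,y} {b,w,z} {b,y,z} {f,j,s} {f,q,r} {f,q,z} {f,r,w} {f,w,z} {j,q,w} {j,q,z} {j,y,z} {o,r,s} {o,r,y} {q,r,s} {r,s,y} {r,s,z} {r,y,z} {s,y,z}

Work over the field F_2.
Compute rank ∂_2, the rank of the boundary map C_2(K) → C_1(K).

n_0=10 n_1=41 n_2=24  [Z2]
∂1: piv[bf,bj,bo,bq,br,bs,bw,by,bz] rk=9  ker:fj,fq,fr,fs,fw,fy,fz,jo,jq,js,jw,jy,jz,or,os,ow,oy,oz,qr,qs,qw,qz,rs,rw,ry,rz,sw,sy,sz,wy,wz,yz
∂2: piv[bfq,bfr,bfw,bfz,bjo,bqr,bsy,bwz,byz,fjs,fqz,frw,jqw,jqz,jyz,ors,ory,qrs,rsy,rsz,ryz] rk=21  ker:fqr,fwz,syz
rk∂_2=21

rank∂_2=21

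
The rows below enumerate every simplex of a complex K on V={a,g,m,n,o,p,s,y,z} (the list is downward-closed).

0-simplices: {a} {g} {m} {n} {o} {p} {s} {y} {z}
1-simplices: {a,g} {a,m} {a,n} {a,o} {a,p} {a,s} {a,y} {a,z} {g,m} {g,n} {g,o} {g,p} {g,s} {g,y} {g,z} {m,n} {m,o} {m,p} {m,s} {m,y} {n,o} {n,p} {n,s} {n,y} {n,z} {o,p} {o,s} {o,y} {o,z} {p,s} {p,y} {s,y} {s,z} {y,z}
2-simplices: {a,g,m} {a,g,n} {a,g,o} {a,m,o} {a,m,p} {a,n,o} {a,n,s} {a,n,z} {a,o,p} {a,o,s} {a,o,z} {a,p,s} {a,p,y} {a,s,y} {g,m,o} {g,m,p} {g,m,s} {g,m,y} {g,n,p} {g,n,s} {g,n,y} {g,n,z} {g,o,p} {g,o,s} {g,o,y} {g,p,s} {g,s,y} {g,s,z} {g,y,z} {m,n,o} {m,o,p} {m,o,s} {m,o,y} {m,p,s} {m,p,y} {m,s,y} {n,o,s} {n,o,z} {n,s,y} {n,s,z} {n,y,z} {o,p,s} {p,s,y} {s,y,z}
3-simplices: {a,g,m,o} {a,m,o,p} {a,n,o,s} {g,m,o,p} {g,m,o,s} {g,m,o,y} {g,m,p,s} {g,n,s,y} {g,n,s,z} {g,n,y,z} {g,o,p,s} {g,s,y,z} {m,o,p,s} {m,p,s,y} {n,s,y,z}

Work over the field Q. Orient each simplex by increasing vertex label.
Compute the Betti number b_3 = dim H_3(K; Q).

b_3=2

n_0=9 n_1=34 n_2=44 n_3=15  [Q]
∂1: piv[ag,am,an,ao,ap,as,ay,az] rk=8  ker:gm,gn,go,gp,gs,gy,gz,mn,mo,mp,ms,my,no,np,ns,ny,nz,op,os,oy,oz,ps,py,sy,sz,yz
∂2: piv[agm,agn,ago,amo,amp,ano,ans,anz,aop,aos,aoz,aps,apy,asy,gmp,gms,gmy,gnp,gns,gny,gnz,goy,gsy,gsz,gyz,mno] rk=26  ker:gmo,gop,gos,gps,mop,mos,moy,mps,mpy,msy,nos,noz,nsy,nsz,nyz,ops,psy,syz
∂3: piv[agmo,amop,anos,gmop,gmos,gmoy,gmps,gnsy,gnsz,gnyz,gops,gsyz,mpsy] rk=13  ker:mops,nsyz
b_3=(15−13)−0=2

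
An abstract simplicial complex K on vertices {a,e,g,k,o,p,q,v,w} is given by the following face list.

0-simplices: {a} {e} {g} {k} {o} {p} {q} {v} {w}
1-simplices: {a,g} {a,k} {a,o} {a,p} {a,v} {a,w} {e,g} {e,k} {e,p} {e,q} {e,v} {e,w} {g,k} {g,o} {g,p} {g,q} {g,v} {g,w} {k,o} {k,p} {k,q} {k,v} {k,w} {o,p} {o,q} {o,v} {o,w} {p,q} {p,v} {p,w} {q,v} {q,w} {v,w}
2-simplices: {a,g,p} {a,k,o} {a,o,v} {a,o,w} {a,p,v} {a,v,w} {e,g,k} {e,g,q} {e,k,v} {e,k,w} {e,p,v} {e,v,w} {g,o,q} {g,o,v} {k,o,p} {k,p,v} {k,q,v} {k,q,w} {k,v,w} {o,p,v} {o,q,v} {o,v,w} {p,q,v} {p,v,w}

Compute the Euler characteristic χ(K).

χ(K)=0

n_0=9 n_1=33 n_2=24
χ=+9−33+24=0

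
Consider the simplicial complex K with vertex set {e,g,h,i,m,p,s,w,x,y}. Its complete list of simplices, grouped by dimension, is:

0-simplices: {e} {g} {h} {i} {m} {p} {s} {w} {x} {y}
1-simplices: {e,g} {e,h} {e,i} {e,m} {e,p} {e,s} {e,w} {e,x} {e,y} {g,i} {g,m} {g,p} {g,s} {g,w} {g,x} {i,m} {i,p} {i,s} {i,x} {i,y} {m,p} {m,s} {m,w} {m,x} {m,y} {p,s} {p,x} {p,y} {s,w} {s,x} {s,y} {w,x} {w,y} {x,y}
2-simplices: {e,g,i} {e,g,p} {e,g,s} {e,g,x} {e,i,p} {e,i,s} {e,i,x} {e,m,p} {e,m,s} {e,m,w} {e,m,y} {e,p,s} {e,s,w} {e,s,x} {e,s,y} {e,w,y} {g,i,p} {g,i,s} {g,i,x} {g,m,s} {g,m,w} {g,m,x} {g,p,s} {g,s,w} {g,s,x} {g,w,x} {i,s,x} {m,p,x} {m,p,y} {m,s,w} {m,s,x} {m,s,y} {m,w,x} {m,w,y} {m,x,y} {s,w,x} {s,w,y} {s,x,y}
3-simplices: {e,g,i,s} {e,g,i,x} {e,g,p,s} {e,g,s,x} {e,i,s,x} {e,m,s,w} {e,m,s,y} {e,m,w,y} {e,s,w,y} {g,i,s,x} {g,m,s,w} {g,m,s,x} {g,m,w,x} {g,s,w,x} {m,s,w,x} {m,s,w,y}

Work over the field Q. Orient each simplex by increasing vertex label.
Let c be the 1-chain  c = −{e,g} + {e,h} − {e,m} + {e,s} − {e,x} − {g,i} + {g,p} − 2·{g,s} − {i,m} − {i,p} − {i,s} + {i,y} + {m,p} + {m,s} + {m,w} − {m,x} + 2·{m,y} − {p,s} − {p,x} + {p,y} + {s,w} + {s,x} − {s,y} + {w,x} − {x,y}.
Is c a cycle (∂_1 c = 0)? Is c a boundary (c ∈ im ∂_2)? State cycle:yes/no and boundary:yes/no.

cycle:no boundary:no

n_0=10 n_1=34 n_2=38 n_3=16  [Q]
∂1: piv[eg,eh,ei,em,ep,es,ew,ex,ey] rk=9  ker:gi,gm,gp,gs,gw,gx,im,ip,is,ix,iy,mp,ms,mw,mx,my,ps,px,py,sw,sx,sy,wx,wy,xy
∂2: piv[egi,egp,egs,egx,eip,eis,eix,emp,ems,emw,emy,eps,esw,esx,esy,ewy,gms,gmw,gmx,gwx,mpx,mpy,mxy] rk=23  ker:gip,gis,gix,gps,gsw,gsx,isx,msw,msx,msy,mwx,mwy,swx,swy,sxy
∂3: piv[egis,egix,egps,egsx,eisx,emsw,emsy,emwy,eswy,gmsw,gmsx,gmwx,gswx] rk=13  ker:gisx,mswx,mswy
∂1c = {e} + {g} + {h} + {i} − 6·{m} + 2·{p} − 3·{s} + {w} + 2·{y}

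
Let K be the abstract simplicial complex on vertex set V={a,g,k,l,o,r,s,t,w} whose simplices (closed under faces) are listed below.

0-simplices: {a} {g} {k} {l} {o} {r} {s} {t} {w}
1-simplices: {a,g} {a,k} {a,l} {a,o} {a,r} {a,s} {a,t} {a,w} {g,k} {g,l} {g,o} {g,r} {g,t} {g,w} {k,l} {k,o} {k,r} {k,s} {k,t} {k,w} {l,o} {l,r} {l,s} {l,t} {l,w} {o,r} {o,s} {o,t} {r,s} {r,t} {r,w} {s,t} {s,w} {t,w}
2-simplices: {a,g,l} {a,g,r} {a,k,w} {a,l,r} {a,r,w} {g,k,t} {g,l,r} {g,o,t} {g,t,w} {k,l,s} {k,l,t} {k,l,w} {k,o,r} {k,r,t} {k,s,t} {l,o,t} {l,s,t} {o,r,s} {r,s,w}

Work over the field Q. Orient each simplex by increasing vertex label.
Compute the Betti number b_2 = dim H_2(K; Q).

b_2=2

n_0=9 n_1=34 n_2=19  [Q]
∂1: piv[ag,ak,al,ao,ar,as,at,aw] rk=8  ker:gk,gl,go,gr,gt,gw,kl,ko,kr,ks,kt,kw,lo,lr,ls,lt,lw,or,os,ot,rs,rt,rw,st,sw,tw
∂2: piv[agl,agr,akw,alr,arw,gkt,got,gtw,kls,klt,klw,kor,krt,kst,lot,ors,rsw] rk=17  ker:glr,lst
b_2=(19−17)−0=2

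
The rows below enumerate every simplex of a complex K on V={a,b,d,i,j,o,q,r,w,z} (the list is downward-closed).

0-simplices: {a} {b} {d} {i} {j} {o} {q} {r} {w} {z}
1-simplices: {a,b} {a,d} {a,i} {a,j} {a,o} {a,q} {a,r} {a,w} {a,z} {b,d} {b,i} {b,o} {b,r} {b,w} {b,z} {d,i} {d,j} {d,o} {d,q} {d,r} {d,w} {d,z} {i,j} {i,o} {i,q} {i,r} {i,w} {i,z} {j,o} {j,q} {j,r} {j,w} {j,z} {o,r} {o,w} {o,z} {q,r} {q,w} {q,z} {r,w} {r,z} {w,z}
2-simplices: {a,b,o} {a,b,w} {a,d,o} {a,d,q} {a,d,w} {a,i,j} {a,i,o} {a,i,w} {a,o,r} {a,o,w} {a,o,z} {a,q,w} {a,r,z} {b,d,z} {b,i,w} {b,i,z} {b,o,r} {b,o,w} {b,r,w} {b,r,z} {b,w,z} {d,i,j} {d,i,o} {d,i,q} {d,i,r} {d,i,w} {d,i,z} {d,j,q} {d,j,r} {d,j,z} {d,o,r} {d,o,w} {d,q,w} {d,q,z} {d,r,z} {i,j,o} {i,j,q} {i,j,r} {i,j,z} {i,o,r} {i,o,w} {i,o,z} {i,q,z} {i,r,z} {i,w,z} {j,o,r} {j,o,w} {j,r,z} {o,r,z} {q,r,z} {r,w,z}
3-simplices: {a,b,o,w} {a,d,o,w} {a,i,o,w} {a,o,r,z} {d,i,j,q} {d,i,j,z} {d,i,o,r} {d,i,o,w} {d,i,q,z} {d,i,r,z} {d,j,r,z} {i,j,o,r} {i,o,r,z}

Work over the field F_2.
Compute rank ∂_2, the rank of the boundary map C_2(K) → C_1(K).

rank∂_2=33

n_0=10 n_1=42 n_2=51 n_3=13  [Z2]
∂1: piv[ab,ad,ai,aj,ao,aq,ar,aw,az] rk=9  ker:bd,bi,bo,br,bw,bz,di,dj,do,dq,dr,dw,dz,ij,io,iq,ir,iw,iz,jo,jq,jr,jw,jz,or,ow,oz,qr,qw,qz,rw,rz,wz
∂2: piv[abo,abw,ado,adq,adw,aij,aio,aiw,aor,aow,aoz,aqw,arz,bdz,biw,biz,bor,brw,brz,bwz,dij,dio,diq,dir,diz,djq,djr,djz,dor,dqz,ijo,jow,qrz] rk=33  ker:bow,diw,dow,dqw,drz,ijq,ijr,ijz,ior,iow,ioz,iqz,irz,iwz,jor,jrz,orz,rwz
∂3: piv[abow,adow,aiow,aorz,dijq,dijz,dior,diow,diqz,dirz,djrz,ijor,iorz] rk=13
rk∂_2=33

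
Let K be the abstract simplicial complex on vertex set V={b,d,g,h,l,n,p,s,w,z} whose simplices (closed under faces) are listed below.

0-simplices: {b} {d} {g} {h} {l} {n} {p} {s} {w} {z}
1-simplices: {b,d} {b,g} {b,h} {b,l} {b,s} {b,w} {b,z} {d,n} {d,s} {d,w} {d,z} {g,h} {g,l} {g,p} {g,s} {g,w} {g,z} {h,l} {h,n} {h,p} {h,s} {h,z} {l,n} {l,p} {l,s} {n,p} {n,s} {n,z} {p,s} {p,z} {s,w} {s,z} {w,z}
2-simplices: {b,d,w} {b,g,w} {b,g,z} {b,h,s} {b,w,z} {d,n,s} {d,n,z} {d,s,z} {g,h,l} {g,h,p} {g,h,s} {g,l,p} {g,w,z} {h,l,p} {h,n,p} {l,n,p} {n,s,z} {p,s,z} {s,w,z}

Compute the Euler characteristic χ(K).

n_0=10 n_1=33 n_2=19
χ=+10−33+19=-4

χ(K)=-4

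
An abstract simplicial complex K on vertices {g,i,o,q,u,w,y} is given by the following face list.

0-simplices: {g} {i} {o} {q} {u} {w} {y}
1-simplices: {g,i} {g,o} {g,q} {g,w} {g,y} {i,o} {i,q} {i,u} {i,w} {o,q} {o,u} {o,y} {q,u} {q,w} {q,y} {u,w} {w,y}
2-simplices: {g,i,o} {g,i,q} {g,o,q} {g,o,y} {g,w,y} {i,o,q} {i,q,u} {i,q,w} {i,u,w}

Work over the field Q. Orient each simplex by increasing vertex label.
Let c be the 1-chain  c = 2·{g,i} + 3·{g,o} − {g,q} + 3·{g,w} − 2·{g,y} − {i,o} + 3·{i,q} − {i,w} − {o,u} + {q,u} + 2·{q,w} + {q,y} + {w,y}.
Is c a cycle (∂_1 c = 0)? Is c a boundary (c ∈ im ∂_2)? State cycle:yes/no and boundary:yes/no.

cycle:no boundary:no

n_0=7 n_1=17 n_2=9  [Q]
∂1: piv[gi,go,gq,gw,gy,iu] rk=6  ker:io,iq,iw,oq,ou,oy,qu,qw,qy,uw,wy
∂2: piv[gio,giq,goq,goy,gwy,iqu,iqw,iuw] rk=8  ker:ioq
∂1c = −5·{g} + {i} + 3·{o} − 2·{q} + 3·{w}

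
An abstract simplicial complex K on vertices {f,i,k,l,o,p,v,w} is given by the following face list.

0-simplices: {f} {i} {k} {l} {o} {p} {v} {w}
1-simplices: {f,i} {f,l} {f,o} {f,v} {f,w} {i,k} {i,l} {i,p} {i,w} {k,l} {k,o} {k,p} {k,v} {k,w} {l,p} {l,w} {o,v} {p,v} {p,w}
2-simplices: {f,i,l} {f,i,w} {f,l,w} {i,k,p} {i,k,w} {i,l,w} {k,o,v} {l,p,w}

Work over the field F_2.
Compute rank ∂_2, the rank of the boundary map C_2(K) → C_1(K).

n_0=8 n_1=19 n_2=8  [Z2]
∂1: piv[fi,fl,fo,fv,fw,ik,ip] rk=7  ker:il,iw,kl,ko,kp,kv,kw,lp,lw,ov,pv,pw
∂2: piv[fil,fiw,flw,ikp,ikw,kov,lpw] rk=7  ker:ilw
rk∂_2=7

rank∂_2=7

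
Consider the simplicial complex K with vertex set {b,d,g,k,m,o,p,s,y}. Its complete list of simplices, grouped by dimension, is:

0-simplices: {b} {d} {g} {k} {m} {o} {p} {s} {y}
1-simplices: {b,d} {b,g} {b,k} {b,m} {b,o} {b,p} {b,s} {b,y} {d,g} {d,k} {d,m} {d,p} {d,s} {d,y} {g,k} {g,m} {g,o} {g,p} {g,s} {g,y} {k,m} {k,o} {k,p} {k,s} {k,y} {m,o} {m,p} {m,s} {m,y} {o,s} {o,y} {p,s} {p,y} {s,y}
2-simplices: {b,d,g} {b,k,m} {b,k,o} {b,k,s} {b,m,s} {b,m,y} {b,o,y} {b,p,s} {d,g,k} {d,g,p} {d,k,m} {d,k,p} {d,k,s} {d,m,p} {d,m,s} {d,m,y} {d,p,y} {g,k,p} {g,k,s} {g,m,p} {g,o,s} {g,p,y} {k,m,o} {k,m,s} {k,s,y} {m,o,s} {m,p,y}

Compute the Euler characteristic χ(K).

n_0=9 n_1=34 n_2=27
χ=+9−34+27=2

χ(K)=2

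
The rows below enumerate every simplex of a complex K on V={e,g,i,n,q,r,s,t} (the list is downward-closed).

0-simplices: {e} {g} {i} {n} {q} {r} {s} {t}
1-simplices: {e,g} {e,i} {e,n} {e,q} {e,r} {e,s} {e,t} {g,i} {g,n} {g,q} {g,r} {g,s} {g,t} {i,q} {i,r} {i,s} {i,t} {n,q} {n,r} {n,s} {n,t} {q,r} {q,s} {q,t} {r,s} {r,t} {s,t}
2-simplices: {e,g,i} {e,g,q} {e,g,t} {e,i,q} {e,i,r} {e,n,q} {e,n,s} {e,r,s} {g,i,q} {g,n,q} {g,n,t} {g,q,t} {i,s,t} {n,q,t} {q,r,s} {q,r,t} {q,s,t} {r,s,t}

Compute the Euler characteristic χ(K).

n_0=8 n_1=27 n_2=18
χ=+8−27+18=-1

χ(K)=-1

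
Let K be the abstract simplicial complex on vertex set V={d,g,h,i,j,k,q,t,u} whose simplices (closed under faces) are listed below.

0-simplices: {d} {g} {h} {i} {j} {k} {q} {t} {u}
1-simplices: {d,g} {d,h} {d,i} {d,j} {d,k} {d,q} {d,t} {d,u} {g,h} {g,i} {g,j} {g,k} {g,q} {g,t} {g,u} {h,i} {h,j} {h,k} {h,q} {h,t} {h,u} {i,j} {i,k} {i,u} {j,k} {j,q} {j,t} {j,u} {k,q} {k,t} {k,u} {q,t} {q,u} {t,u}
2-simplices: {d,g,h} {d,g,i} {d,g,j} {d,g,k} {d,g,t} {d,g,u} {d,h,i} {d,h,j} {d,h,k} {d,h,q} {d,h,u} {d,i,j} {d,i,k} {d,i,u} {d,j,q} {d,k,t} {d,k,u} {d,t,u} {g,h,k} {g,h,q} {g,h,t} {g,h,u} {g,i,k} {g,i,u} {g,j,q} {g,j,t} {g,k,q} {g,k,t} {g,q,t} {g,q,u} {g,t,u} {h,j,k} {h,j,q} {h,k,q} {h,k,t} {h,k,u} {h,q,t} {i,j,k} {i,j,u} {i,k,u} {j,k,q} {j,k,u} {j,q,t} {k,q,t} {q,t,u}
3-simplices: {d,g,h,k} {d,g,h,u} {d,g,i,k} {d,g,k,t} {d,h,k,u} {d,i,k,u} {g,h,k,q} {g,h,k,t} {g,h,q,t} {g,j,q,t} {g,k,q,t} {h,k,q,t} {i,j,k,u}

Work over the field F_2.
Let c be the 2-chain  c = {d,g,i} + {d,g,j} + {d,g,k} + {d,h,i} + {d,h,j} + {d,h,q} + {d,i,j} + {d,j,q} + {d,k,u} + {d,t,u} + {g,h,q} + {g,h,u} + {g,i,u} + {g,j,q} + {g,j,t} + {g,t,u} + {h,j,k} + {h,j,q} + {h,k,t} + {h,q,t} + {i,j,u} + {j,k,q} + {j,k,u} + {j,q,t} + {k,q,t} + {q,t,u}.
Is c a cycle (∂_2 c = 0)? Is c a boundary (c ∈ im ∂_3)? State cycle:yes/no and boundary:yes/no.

n_0=9 n_1=34 n_2=45 n_3=13  [Z2]
∂1: piv[dg,dh,di,dj,dk,dq,dt,du] rk=8  ker:gh,gi,gj,gk,gq,gt,gu,hi,hj,hk,hq,ht,hu,ij,ik,iu,jk,jq,jt,ju,kq,kt,ku,qt,qu,tu
∂2: piv[dgh,dgi,dgj,dgk,dgt,dgu,dhi,dhj,dhk,dhq,dhu,dij,dik,diu,djq,dkt,dku,dtu,ghq,ght,gjt,gkq,gqt,gqu,hjk,iju] rk=26  ker:ghk,ghu,gik,giu,gjq,gkt,gtu,hjq,hkq,hkt,hku,hqt,ijk,iku,jkq,jku,jqt,kqt,qtu
∂3: piv[dghk,dghu,dgik,dgkt,dhku,diku,ghkq,ghkt,ghqt,gjqt,gkqt,ijku] rk=12  ker:hkqt
∂2c = {d,g} + {d,h} + {d,i} + {d,t} + {g,j} + {g,k} + {g,u} + {h,i} + {h,j} + {h,u} + {j,k} + {j,q} + {q,u} + {t,u}

cycle:no boundary:no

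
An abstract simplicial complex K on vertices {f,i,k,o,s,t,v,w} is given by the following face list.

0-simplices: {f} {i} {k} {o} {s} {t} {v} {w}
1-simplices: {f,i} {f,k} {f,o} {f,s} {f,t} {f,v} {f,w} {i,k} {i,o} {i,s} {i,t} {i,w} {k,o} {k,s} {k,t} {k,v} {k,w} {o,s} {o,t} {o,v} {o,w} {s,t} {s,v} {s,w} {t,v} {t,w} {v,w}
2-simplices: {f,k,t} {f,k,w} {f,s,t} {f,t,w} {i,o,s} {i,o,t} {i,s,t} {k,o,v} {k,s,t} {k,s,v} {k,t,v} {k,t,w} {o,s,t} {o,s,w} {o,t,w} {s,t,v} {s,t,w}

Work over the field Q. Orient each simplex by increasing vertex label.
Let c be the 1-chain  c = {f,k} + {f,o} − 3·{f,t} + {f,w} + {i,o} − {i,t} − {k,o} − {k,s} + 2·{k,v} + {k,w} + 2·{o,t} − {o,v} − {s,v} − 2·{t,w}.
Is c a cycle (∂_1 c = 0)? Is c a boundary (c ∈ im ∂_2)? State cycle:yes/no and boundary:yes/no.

n_0=8 n_1=27 n_2=17  [Q]
∂1: piv[fi,fk,fo,fs,ft,fv,fw] rk=7  ker:ik,io,is,it,iw,ko,ks,kt,kv,kw,os,ot,ov,ow,st,sv,sw,tv,tw,vw
∂2: piv[fkt,fkw,fst,ftw,ios,iot,ist,kov,kst,ksv,ktv,osw,otw] rk=13  ker:ktw,ost,stv,stw
∂1c = 0
c vs im∂2: residual ≠ 0 ⇒ not boundary

cycle:yes boundary:no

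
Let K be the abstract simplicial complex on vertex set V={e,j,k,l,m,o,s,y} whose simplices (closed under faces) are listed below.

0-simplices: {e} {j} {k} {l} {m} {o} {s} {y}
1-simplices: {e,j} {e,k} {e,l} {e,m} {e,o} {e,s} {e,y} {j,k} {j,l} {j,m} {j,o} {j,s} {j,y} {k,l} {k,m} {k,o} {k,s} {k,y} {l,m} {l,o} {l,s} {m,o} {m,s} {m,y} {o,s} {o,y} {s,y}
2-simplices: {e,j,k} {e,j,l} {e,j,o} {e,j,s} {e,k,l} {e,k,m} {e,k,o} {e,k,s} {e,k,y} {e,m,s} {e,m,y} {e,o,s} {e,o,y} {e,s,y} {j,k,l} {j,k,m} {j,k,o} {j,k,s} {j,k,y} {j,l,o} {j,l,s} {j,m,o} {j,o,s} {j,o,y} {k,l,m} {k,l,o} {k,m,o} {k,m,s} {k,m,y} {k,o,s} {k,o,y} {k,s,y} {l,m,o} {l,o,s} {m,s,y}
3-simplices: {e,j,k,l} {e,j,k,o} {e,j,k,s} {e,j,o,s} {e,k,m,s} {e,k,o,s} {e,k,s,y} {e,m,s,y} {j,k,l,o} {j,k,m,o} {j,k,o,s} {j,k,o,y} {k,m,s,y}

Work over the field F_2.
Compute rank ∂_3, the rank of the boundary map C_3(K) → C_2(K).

n_0=8 n_1=27 n_2=35 n_3=13  [Z2]
∂1: piv[ej,ek,el,em,eo,es,ey] rk=7  ker:jk,jl,jm,jo,js,jy,kl,km,ko,ks,ky,lm,lo,ls,mo,ms,my,os,oy,sy
∂2: piv[ejk,ejl,ejo,ejs,ekl,ekm,eko,eks,eky,ems,emy,eos,eoy,esy,jkm,jky,jlo,jls,jmo,klm] rk=20  ker:jkl,jko,jks,jos,joy,klo,kmo,kms,kmy,kos,koy,ksy,lmo,los,msy
∂3: piv[ejkl,ejko,ejks,ejos,ekms,ekos,eksy,emsy,jklo,jkmo,jkoy,kmsy] rk=12  ker:jkos
rk∂_3=12

rank∂_3=12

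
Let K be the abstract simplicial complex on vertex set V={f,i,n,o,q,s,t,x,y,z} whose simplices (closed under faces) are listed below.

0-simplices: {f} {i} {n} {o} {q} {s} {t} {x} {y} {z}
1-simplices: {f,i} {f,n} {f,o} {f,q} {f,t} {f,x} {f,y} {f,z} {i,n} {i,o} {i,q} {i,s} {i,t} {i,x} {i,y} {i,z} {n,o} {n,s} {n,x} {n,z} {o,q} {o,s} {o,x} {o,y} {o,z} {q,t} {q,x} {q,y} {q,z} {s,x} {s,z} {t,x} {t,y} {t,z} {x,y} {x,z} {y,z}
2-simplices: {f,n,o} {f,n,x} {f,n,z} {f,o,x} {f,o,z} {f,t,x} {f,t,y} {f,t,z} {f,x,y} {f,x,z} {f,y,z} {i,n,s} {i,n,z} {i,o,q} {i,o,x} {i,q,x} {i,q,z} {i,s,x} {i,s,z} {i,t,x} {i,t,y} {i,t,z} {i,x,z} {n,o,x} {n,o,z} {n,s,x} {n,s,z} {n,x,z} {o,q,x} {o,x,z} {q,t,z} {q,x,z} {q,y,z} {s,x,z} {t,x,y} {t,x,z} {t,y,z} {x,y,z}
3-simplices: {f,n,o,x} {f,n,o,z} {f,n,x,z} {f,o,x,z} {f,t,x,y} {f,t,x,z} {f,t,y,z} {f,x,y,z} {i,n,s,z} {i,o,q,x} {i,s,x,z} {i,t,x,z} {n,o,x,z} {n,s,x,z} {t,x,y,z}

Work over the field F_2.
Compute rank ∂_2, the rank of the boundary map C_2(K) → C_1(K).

n_0=10 n_1=37 n_2=38 n_3=15  [Z2]
∂1: piv[fi,fn,fo,fq,ft,fx,fy,fz,is] rk=9  ker:in,io,iq,it,ix,iy,iz,no,ns,nx,nz,oq,os,ox,oy,oz,qt,qx,qy,qz,sx,sz,tx,ty,tz,xy,xz,yz
∂2: piv[fno,fnx,fnz,fox,foz,ftx,fty,ftz,fxy,fxz,fyz,ins,inz,ioq,iox,iqx,iqz,isx,isz,itx,ity,itz,qtz,qyz] rk=24  ker:ixz,nox,noz,nsx,nsz,nxz,oqx,oxz,qxz,sxz,txy,txz,tyz,xyz
∂3: piv[fnox,fnoz,fnxz,foxz,ftxy,ftxz,ftyz,fxyz,insz,ioqx,isxz,itxz,nsxz] rk=13  ker:noxz,txyz
rk∂_2=24

rank∂_2=24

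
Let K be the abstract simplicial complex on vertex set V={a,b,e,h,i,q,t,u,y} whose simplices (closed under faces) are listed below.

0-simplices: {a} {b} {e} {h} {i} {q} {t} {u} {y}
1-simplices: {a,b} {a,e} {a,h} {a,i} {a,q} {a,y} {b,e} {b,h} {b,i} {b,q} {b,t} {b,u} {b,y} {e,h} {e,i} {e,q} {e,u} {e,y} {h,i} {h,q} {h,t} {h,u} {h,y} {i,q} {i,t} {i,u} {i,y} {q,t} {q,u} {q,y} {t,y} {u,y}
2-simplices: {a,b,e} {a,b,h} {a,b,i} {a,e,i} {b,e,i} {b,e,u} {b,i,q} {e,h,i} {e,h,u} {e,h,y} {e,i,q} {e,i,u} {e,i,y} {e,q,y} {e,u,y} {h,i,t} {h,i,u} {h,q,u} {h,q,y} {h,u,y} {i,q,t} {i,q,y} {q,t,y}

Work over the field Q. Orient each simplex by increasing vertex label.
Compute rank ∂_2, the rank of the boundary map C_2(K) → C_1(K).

n_0=9 n_1=32 n_2=23  [Q]
∂1: piv[ab,ae,ah,ai,aq,ay,bt,bu] rk=8  ker:be,bh,bi,bq,by,eh,ei,eq,eu,ey,hi,hq,ht,hu,hy,iq,it,iu,iy,qt,qu,qy,ty,uy
∂2: piv[abe,abh,abi,aei,beu,biq,ehi,ehu,ehy,eiq,eiu,eiy,eqy,euy,hit,hqu,hqy,iqt,qty] rk=19  ker:bei,hiu,huy,iqy
rk∂_2=19

rank∂_2=19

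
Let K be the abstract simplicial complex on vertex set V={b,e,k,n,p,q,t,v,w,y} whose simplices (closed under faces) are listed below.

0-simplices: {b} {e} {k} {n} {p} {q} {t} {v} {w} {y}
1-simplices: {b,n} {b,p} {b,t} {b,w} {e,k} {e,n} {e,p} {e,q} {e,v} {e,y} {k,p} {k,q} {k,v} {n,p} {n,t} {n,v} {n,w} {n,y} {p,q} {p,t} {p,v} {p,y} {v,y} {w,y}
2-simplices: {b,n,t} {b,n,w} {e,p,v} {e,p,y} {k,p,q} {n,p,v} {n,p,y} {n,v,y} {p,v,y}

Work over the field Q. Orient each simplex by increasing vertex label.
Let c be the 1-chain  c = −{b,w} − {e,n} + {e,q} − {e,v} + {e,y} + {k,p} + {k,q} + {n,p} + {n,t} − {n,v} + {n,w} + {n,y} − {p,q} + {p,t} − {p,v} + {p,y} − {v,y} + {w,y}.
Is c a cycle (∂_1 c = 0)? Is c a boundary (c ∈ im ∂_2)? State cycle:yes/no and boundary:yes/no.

n_0=10 n_1=24 n_2=9  [Q]
∂1: piv[bn,bp,bt,bw,ek,en,eq,ev,ey] rk=9  ker:ep,kp,kq,kv,np,nt,nv,nw,ny,pq,pt,pv,py,vy,wy
∂2: piv[bnt,bnw,epv,epy,kpq,npv,npy,nvy] rk=8  ker:pvy
∂1c = {b} − 2·{k} − 4·{n} + 2·{p} + {q} + 2·{t} − 2·{v} − {w} + 3·{y}

cycle:no boundary:no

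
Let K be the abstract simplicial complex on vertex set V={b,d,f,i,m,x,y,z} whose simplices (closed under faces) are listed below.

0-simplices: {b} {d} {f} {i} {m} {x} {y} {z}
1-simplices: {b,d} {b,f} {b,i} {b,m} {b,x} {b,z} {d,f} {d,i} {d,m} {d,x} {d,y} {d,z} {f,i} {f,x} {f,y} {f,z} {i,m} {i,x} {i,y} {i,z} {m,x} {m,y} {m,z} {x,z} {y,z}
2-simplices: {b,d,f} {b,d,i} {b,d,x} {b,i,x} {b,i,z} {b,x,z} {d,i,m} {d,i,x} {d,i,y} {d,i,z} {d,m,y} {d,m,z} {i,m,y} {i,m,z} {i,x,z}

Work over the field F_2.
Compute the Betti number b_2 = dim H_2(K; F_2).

b_2=4

n_0=8 n_1=25 n_2=15  [Z2]
∂1: piv[bd,bf,bi,bm,bx,bz,dy] rk=7  ker:df,di,dm,dx,dz,fi,fx,fy,fz,im,ix,iy,iz,mx,my,mz,xz,yz
∂2: piv[bdf,bdi,bdx,bix,biz,bxz,dim,diy,diz,dmy,dmz] rk=11  ker:dix,imy,imz,ixz
b_2=(15−11)−0=4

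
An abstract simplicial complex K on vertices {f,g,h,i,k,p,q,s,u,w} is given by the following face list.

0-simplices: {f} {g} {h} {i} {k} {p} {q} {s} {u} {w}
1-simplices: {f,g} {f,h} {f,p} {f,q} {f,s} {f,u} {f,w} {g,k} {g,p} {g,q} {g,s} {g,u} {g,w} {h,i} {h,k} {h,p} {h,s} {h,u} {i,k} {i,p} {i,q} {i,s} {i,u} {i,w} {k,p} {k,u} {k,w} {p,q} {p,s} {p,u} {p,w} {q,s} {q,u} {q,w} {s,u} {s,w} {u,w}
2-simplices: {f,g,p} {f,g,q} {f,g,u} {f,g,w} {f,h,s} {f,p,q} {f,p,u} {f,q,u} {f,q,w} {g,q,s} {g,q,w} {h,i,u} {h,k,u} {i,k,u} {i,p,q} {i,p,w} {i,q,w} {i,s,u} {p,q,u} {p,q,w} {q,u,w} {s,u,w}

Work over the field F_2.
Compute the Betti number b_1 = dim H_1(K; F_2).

n_0=10 n_1=37 n_2=22  [Z2]
∂1: piv[fg,fh,fp,fq,fs,fu,fw,gk,hi] rk=9  ker:gp,gq,gs,gu,gw,hk,hp,hs,hu,ik,ip,iq,is,iu,iw,kp,ku,kw,pq,ps,pu,pw,qs,qu,qw,su,sw,uw
∂2: piv[fgp,fgq,fgu,fgw,fhs,fpq,fpu,fqu,fqw,gqs,hiu,hku,iku,ipq,ipw,iqw,isu,quw,suw] rk=19  ker:gqw,pqu,pqw
b_1=(37−9)−19=9

b_1=9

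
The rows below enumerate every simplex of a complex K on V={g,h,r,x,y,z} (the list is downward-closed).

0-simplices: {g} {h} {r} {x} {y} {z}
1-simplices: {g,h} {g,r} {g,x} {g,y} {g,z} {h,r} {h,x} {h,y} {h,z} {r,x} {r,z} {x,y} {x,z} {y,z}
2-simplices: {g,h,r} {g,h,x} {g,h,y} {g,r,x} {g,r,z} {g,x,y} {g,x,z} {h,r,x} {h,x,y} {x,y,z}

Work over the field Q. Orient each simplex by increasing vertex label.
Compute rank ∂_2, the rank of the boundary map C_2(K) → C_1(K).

rank∂_2=8

n_0=6 n_1=14 n_2=10  [Q]
∂1: piv[gh,gr,gx,gy,gz] rk=5  ker:hr,hx,hy,hz,rx,rz,xy,xz,yz
∂2: piv[ghr,ghx,ghy,grx,grz,gxy,gxz,xyz] rk=8  ker:hrx,hxy
rk∂_2=8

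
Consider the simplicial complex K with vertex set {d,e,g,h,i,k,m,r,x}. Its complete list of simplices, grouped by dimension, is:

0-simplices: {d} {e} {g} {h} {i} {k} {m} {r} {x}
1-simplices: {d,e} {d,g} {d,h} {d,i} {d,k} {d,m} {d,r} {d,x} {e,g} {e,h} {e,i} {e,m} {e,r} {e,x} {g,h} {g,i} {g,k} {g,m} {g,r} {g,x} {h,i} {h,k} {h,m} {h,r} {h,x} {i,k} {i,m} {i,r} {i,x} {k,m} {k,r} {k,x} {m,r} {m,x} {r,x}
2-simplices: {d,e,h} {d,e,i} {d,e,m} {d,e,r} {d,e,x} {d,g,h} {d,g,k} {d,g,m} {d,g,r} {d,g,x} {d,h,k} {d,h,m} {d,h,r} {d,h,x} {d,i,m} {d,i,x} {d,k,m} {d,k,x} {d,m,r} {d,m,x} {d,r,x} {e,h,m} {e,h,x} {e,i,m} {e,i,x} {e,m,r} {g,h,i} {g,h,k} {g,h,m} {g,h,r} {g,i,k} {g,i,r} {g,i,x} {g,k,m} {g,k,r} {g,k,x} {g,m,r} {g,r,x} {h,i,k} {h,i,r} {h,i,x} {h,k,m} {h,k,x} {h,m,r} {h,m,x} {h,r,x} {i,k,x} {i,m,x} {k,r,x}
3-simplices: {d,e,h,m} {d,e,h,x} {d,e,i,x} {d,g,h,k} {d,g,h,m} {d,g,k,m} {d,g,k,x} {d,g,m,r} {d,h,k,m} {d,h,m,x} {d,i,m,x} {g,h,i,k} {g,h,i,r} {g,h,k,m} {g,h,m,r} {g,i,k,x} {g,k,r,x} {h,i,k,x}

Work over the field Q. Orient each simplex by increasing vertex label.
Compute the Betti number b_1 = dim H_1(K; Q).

b_1=1

n_0=9 n_1=35 n_2=49 n_3=18  [Q]
∂1: piv[de,dg,dh,di,dk,dm,dr,dx] rk=8  ker:eg,eh,ei,em,er,ex,gh,gi,gk,gm,gr,gx,hi,hk,hm,hr,hx,ik,im,ir,ix,km,kr,kx,mr,mx,rx
∂2: piv[deh,dei,dem,der,dex,dgh,dgk,dgm,dgr,dgx,dhk,dhm,dhr,dhx,dim,dix,dkm,dkx,dmr,dmx,drx,ghi,gik,gir,gix,gkr] rk=26  ker:ehm,ehx,eim,eix,emr,ghk,ghm,ghr,gkm,gkx,gmr,grx,hik,hir,hix,hkm,hkx,hmr,hmx,hrx,ikx,imx,krx
∂3: piv[dehm,dehx,deix,dghk,dghm,dgkm,dgkx,dgmr,dhkm,dhmx,dimx,ghik,ghir,ghmr,gikx,gkrx,hikx] rk=17  ker:ghkm
b_1=(35−8)−26=1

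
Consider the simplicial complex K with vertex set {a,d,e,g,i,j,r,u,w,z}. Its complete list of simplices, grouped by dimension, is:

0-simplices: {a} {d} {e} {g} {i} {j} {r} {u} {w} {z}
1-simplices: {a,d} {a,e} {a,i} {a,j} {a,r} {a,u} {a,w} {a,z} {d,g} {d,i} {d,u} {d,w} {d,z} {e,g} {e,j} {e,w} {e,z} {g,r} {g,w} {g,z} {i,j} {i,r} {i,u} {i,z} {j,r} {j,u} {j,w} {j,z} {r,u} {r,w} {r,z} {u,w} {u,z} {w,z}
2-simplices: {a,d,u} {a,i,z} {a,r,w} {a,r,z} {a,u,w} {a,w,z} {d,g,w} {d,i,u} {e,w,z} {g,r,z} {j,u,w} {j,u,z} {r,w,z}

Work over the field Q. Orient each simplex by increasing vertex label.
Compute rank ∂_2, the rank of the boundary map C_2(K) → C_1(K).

n_0=10 n_1=34 n_2=13  [Q]
∂1: piv[ad,ae,ai,aj,ar,au,aw,az,dg] rk=9  ker:di,du,dw,dz,eg,ej,ew,ez,gr,gw,gz,ij,ir,iu,iz,jr,ju,jw,jz,ru,rw,rz,uw,uz,wz
∂2: piv[adu,aiz,arw,arz,auw,awz,dgw,diu,ewz,grz,juw,juz] rk=12  ker:rwz
rk∂_2=12

rank∂_2=12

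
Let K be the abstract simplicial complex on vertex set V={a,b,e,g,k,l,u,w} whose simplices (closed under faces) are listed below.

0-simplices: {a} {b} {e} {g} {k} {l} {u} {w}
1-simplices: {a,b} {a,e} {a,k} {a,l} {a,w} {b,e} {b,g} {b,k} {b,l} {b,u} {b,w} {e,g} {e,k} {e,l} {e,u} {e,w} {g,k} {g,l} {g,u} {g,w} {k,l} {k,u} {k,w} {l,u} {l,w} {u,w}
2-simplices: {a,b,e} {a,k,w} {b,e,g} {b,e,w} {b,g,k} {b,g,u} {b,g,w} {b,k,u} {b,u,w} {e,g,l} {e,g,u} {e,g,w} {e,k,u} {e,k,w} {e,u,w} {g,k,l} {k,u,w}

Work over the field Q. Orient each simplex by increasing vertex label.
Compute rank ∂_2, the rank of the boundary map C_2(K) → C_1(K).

rank∂_2=14

n_0=8 n_1=26 n_2=17  [Q]
∂1: piv[ab,ae,ak,al,aw,bg,bu] rk=7  ker:be,bk,bl,bw,eg,ek,el,eu,ew,gk,gl,gu,gw,kl,ku,kw,lu,lw,uw
∂2: piv[abe,akw,beg,bew,bgk,bgu,bgw,bku,buw,egl,egu,eku,ekw,gkl] rk=14  ker:egw,euw,kuw
rk∂_2=14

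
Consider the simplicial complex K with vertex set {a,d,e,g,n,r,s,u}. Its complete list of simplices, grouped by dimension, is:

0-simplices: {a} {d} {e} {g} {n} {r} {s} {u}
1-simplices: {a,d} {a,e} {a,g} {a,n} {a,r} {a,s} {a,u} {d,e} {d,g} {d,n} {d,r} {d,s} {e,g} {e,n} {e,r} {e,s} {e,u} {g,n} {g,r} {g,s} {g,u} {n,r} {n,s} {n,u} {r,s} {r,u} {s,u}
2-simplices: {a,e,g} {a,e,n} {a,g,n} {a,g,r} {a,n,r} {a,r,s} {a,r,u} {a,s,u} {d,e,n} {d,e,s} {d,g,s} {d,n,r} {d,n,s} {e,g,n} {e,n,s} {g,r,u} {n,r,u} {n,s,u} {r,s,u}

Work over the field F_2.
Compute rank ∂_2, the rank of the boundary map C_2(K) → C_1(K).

rank∂_2=16

n_0=8 n_1=27 n_2=19  [Z2]
∂1: piv[ad,ae,ag,an,ar,as,au] rk=7  ker:de,dg,dn,dr,ds,eg,en,er,es,eu,gn,gr,gs,gu,nr,ns,nu,rs,ru,su
∂2: piv[aeg,aen,agn,agr,anr,ars,aru,asu,den,des,dgs,dnr,dns,gru,nru,nsu] rk=16  ker:egn,ens,rsu
rk∂_2=16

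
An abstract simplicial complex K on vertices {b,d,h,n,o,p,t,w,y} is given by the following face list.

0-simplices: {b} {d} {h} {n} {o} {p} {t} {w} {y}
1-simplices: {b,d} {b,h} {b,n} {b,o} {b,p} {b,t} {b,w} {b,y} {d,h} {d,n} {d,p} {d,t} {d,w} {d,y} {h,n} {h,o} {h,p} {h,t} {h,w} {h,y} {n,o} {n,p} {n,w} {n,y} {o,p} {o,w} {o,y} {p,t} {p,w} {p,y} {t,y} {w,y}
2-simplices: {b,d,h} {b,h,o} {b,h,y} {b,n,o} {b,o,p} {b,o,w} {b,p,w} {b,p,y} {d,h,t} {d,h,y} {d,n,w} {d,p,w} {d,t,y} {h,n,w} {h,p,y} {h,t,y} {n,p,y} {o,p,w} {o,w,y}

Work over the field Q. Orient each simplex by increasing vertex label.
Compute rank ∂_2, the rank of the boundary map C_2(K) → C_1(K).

n_0=9 n_1=32 n_2=19  [Q]
∂1: piv[bd,bh,bn,bo,bp,bt,bw,by] rk=8  ker:dh,dn,dp,dt,dw,dy,hn,ho,hp,ht,hw,hy,no,np,nw,ny,op,ow,oy,pt,pw,py,ty,wy
∂2: piv[bdh,bho,bhy,bno,bop,bow,bpw,bpy,dht,dhy,dnw,dpw,dty,hnw,hpy,npy,owy] rk=17  ker:hty,opw
rk∂_2=17

rank∂_2=17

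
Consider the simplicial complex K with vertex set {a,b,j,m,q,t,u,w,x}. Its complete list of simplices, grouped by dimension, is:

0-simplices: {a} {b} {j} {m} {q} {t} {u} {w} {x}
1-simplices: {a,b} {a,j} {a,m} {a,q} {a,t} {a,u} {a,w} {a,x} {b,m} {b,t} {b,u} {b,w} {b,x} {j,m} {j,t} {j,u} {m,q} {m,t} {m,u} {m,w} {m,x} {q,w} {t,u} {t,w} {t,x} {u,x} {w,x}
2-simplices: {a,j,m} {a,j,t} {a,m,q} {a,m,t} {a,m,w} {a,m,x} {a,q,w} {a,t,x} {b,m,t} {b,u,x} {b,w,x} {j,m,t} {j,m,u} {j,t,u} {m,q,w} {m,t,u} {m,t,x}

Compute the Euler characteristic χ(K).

χ(K)=-1

n_0=9 n_1=27 n_2=17
χ=+9−27+17=-1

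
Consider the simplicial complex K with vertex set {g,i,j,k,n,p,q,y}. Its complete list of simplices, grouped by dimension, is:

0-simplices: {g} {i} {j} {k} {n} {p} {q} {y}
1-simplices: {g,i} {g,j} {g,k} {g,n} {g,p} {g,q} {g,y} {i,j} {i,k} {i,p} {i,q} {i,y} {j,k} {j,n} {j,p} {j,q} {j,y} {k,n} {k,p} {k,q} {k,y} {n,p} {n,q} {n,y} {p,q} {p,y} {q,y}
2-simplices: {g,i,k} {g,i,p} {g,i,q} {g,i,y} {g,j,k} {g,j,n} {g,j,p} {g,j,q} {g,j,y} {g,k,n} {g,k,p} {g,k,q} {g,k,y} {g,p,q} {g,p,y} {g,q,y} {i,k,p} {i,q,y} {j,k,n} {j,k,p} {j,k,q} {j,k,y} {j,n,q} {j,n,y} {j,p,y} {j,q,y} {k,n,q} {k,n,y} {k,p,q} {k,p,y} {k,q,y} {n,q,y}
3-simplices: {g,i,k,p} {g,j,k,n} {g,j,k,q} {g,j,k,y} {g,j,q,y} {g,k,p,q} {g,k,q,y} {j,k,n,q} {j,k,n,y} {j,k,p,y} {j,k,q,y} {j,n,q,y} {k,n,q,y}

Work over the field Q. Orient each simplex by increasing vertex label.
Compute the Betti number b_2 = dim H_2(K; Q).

n_0=8 n_1=27 n_2=32 n_3=13  [Q]
∂1: piv[gi,gj,gk,gn,gp,gq,gy] rk=7  ker:ij,ik,ip,iq,iy,jk,jn,jp,jq,jy,kn,kp,kq,ky,np,nq,ny,pq,py,qy
∂2: piv[gik,gip,giq,giy,gjk,gjn,gjp,gjq,gjy,gkn,gkp,gkq,gky,gpq,gpy,gqy,jnq,jny] rk=18  ker:ikp,iqy,jkn,jkp,jkq,jky,jpy,jqy,knq,kny,kpq,kpy,kqy,nqy
∂3: piv[gikp,gjkn,gjkq,gjky,gjqy,gkpq,gkqy,jknq,jkny,jkpy,jnqy] rk=11  ker:jkqy,knqy
b_2=(32−18)−11=3

b_2=3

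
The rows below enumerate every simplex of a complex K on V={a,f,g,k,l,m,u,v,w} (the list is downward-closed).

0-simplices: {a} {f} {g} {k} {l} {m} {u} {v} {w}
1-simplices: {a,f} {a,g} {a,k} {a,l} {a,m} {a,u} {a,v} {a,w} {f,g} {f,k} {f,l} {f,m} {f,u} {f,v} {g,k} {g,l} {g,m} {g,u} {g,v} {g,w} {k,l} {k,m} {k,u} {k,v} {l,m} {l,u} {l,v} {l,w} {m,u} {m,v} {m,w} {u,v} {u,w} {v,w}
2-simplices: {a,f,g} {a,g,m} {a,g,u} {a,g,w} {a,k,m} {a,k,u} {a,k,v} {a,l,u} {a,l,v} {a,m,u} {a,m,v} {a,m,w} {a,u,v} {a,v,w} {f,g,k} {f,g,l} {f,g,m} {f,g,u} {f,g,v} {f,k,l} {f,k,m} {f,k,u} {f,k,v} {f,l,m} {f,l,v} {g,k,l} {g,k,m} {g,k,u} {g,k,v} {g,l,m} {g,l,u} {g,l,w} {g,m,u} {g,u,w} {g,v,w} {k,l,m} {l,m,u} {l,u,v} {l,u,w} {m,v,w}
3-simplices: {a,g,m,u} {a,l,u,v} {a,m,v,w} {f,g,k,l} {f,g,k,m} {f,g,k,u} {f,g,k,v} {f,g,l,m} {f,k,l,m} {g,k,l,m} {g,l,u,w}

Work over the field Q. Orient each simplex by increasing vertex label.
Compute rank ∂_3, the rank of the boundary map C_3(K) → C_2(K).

n_0=9 n_1=34 n_2=40 n_3=11  [Q]
∂1: piv[af,ag,ak,al,am,au,av,aw] rk=8  ker:fg,fk,fl,fm,fu,fv,gk,gl,gm,gu,gv,gw,kl,km,ku,kv,lm,lu,lv,lw,mu,mv,mw,uv,uw,vw
∂2: piv[afg,agm,agu,agw,akm,aku,akv,alu,alv,amu,amv,amw,auv,avw,fgk,fgl,fgm,fgu,fgv,fkl,fkm,fkv,flm,flv,glw,guw] rk=26  ker:fku,gkl,gkm,gku,gkv,glm,glu,gmu,gvw,klm,lmu,luv,luw,mvw
∂3: piv[agmu,aluv,amvw,fgkl,fgkm,fgku,fgkv,fglm,fklm,gluw] rk=10  ker:gklm
rk∂_3=10

rank∂_3=10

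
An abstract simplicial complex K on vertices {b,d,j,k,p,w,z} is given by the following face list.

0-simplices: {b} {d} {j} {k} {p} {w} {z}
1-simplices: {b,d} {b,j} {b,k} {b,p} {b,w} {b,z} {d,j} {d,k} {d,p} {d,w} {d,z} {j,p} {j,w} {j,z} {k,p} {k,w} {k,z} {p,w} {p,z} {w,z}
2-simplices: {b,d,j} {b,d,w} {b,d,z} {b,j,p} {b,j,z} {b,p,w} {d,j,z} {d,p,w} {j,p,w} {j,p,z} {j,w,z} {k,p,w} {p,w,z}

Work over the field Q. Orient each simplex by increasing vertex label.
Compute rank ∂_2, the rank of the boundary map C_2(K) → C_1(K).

n_0=7 n_1=20 n_2=13  [Q]
∂1: piv[bd,bj,bk,bp,bw,bz] rk=6  ker:dj,dk,dp,dw,dz,jp,jw,jz,kp,kw,kz,pw,pz,wz
∂2: piv[bdj,bdw,bdz,bjp,bjz,bpw,dpw,jpw,jpz,jwz,kpw] rk=11  ker:djz,pwz
rk∂_2=11

rank∂_2=11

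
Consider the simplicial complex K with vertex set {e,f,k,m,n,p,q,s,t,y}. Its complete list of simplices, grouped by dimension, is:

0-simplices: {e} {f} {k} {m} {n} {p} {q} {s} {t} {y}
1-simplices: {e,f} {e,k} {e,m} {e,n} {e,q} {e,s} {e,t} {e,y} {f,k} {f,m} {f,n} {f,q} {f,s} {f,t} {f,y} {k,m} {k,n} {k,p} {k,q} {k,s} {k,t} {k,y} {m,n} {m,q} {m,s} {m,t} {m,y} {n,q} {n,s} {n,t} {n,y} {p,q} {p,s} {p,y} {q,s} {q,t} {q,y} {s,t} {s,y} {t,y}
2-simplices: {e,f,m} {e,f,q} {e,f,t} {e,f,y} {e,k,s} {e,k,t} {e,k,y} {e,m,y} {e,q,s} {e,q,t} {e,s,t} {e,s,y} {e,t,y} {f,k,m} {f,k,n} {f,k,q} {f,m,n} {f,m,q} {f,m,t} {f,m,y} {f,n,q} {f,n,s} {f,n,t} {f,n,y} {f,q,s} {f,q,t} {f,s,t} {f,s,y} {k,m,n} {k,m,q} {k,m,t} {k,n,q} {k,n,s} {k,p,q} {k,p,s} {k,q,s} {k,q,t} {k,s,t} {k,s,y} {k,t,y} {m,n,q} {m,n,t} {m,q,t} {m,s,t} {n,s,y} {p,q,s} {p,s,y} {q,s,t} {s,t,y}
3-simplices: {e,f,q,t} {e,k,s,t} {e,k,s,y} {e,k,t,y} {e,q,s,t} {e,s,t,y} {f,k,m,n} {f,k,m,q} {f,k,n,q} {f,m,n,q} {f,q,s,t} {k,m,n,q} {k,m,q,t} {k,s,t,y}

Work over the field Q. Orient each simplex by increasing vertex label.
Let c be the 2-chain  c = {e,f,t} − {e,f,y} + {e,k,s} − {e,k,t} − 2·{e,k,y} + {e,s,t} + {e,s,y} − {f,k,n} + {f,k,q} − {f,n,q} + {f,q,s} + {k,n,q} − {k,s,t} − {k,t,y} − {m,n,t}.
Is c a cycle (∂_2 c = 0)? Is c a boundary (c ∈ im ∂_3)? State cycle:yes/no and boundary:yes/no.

cycle:no boundary:no

n_0=10 n_1=40 n_2=49 n_3=14  [Q]
∂1: piv[ef,ek,em,en,eq,es,et,ey,kp] rk=9  ker:fk,fm,fn,fq,fs,ft,fy,km,kn,kq,ks,kt,ky,mn,mq,ms,mt,my,nq,ns,nt,ny,pq,ps,py,qs,qt,qy,st,sy,ty
∂2: piv[efm,efq,eft,efy,eks,ekt,eky,emy,eqs,eqt,est,esy,ety,fkm,fkn,fkq,fmn,fmq,fmt,fnq,fns,fnt,fny,fqs,kmt,kpq,kps,mst,psy] rk=29  ker:fmy,fqt,fst,fsy,kmn,kmq,knq,kns,kqs,kqt,kst,ksy,kty,mnq,mnt,mqt,nsy,pqs,qst,sty
∂3: piv[efqt,ekst,eksy,ekty,eqst,esty,fkmn,fkmq,fknq,fmnq,fqst,kmqt] rk=12  ker:kmnq,ksty
∂2c = −2·{e,k} + {e,s} − {e,t} + 2·{e,y} + {f,q} − {f,s} + {f,t} − {f,y} − {k,t} − {k,y} − {m,n} + {m,t} − {n,t} + {q,s} + {s,y} − {t,y}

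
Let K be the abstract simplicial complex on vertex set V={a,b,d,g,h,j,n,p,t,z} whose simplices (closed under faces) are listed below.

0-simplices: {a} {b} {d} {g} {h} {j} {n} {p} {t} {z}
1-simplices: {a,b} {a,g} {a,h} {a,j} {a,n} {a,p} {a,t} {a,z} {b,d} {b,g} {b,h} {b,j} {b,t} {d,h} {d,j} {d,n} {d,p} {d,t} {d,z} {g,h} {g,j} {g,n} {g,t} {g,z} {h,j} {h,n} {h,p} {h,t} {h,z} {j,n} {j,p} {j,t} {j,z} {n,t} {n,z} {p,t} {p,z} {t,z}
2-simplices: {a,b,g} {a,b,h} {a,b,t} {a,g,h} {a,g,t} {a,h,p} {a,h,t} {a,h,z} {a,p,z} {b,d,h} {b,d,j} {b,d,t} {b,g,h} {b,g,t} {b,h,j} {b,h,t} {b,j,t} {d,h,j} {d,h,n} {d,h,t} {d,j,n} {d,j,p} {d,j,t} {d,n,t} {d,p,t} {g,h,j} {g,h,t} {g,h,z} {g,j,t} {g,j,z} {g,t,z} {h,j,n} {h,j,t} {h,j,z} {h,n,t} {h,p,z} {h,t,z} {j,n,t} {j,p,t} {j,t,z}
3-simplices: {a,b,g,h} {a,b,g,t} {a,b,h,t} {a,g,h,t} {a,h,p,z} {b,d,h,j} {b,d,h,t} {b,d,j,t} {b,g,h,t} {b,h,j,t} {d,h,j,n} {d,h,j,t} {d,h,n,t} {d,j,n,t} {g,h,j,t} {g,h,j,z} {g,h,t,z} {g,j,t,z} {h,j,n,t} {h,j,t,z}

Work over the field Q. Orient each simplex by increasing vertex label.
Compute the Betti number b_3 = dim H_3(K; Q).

n_0=10 n_1=38 n_2=40 n_3=20  [Q]
∂1: piv[ab,ag,ah,aj,an,ap,at,az,bd] rk=9  ker:bg,bh,bj,bt,dh,dj,dn,dp,dt,dz,gh,gj,gn,gt,gz,hj,hn,hp,ht,hz,jn,jp,jt,jz,nt,nz,pt,pz,tz
∂2: piv[abg,abh,abt,agh,agt,ahp,aht,ahz,apz,bdh,bdj,bdt,bhj,bjt,dhn,djn,djp,dnt,dpt,ghj,ghz,gjz,gtz] rk=23  ker:bgh,bgt,bht,dhj,dht,djt,ght,gjt,hjn,hjt,hjz,hnt,hpz,htz,jnt,jpt,jtz
∂3: piv[abgh,abgt,abht,aght,ahpz,bdhj,bdht,bdjt,bhjt,dhjn,dhnt,djnt,ghjt,ghjz,ghtz,gjtz] rk=16  ker:bght,dhjt,hjnt,hjtz
b_3=(20−16)−0=4

b_3=4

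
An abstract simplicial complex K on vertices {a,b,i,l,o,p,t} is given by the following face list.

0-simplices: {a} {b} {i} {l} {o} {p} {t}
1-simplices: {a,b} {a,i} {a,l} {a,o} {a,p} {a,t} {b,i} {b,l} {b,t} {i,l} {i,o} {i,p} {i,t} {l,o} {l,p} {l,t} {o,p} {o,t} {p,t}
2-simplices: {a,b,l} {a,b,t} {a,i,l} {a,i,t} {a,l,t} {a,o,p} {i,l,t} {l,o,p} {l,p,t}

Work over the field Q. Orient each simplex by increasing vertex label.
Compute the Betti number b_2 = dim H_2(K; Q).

b_2=1

n_0=7 n_1=19 n_2=9  [Q]
∂1: piv[ab,ai,al,ao,ap,at] rk=6  ker:bi,bl,bt,il,io,ip,it,lo,lp,lt,op,ot,pt
∂2: piv[abl,abt,ail,ait,alt,aop,lop,lpt] rk=8  ker:ilt
b_2=(9−8)−0=1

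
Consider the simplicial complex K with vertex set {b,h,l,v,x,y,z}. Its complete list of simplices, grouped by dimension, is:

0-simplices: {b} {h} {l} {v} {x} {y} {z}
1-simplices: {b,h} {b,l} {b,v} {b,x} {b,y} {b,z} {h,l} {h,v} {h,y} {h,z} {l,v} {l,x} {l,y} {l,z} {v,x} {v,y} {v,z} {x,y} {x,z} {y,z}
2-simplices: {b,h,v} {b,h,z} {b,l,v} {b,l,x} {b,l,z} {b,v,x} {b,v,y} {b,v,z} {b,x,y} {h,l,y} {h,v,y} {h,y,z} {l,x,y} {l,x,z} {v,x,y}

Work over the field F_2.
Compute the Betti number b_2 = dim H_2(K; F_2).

n_0=7 n_1=20 n_2=15  [Z2]
∂1: piv[bh,bl,bv,bx,by,bz] rk=6  ker:hl,hv,hy,hz,lv,lx,ly,lz,vx,vy,vz,xy,xz,yz
∂2: piv[bhv,bhz,blv,blx,blz,bvx,bvy,bvz,bxy,hly,hvy,hyz,lxy,lxz] rk=14  ker:vxy
b_2=(15−14)−0=1

b_2=1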